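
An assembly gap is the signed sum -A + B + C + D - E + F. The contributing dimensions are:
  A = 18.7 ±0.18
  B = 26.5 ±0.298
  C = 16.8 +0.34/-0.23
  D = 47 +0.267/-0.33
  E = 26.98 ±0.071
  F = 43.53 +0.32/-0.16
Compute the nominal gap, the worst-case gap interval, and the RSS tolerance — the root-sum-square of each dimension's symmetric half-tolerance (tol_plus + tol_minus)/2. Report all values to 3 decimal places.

Stack each dimension's contribution:
  -A: nom -18.700 → Σnom=-18.700; wc +0.180/-0.180 → slack +0.180/-0.180; half-tol=0.180, Σhalf²=0.032400
  +B: nom +26.500 → Σnom=7.800; wc +0.298/-0.298 → slack +0.478/-0.478; half-tol=0.298, Σhalf²=0.121204
  +C: nom +16.800 → Σnom=24.600; wc +0.340/-0.230 → slack +0.818/-0.708; half-tol=0.285, Σhalf²=0.202429
  +D: nom +47.000 → Σnom=71.600; wc +0.267/-0.330 → slack +1.085/-1.038; half-tol=0.298, Σhalf²=0.291531
  -E: nom -26.980 → Σnom=44.620; wc +0.071/-0.071 → slack +1.156/-1.109; half-tol=0.071, Σhalf²=0.296572
  +F: nom +43.530 → Σnom=88.150; wc +0.320/-0.160 → slack +1.476/-1.269; half-tol=0.240, Σhalf²=0.354172
Nominal = 88.150. Worst-case = [88.150 - 1.269, 88.150 + 1.476] = [86.881, 89.626]. RSS = √0.354172 = 0.595.

nominal=88.150 wc=[86.881,89.626] rss=0.595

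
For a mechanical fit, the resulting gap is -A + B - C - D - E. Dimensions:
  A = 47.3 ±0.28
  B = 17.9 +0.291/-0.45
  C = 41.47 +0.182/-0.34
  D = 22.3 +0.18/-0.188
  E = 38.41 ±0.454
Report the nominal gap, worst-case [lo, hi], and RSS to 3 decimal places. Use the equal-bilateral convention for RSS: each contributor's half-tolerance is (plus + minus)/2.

Stack each dimension's contribution:
  -A: nom -47.300 → Σnom=-47.300; wc +0.280/-0.280 → slack +0.280/-0.280; half-tol=0.280, Σhalf²=0.078400
  +B: nom +17.900 → Σnom=-29.400; wc +0.291/-0.450 → slack +0.571/-0.730; half-tol=0.370, Σhalf²=0.215670
  -C: nom -41.470 → Σnom=-70.870; wc +0.340/-0.182 → slack +0.911/-0.912; half-tol=0.261, Σhalf²=0.283791
  -D: nom -22.300 → Σnom=-93.170; wc +0.188/-0.180 → slack +1.099/-1.092; half-tol=0.184, Σhalf²=0.317647
  -E: nom -38.410 → Σnom=-131.580; wc +0.454/-0.454 → slack +1.553/-1.546; half-tol=0.454, Σhalf²=0.523763
Nominal = -131.580. Worst-case = [-131.580 - 1.546, -131.580 + 1.553] = [-133.126, -130.027]. RSS = √0.523763 = 0.724.

nominal=-131.580 wc=[-133.126,-130.027] rss=0.724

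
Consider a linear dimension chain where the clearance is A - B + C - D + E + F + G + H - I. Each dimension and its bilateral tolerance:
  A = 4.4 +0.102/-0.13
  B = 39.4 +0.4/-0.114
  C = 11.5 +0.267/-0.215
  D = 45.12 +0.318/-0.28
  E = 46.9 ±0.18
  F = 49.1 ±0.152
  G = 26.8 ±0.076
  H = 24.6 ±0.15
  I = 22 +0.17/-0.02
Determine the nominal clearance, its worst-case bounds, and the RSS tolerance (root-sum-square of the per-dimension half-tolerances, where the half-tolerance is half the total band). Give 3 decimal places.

Stack each dimension's contribution:
  +A: nom +4.400 → Σnom=4.400; wc +0.102/-0.130 → slack +0.102/-0.130; half-tol=0.116, Σhalf²=0.013456
  -B: nom -39.400 → Σnom=-35.000; wc +0.114/-0.400 → slack +0.216/-0.530; half-tol=0.257, Σhalf²=0.079505
  +C: nom +11.500 → Σnom=-23.500; wc +0.267/-0.215 → slack +0.483/-0.745; half-tol=0.241, Σhalf²=0.137586
  -D: nom -45.120 → Σnom=-68.620; wc +0.280/-0.318 → slack +0.763/-1.063; half-tol=0.299, Σhalf²=0.226987
  +E: nom +46.900 → Σnom=-21.720; wc +0.180/-0.180 → slack +0.943/-1.243; half-tol=0.180, Σhalf²=0.259387
  +F: nom +49.100 → Σnom=27.380; wc +0.152/-0.152 → slack +1.095/-1.395; half-tol=0.152, Σhalf²=0.282491
  +G: nom +26.800 → Σnom=54.180; wc +0.076/-0.076 → slack +1.171/-1.471; half-tol=0.076, Σhalf²=0.288267
  +H: nom +24.600 → Σnom=78.780; wc +0.150/-0.150 → slack +1.321/-1.621; half-tol=0.150, Σhalf²=0.310767
  -I: nom -22.000 → Σnom=56.780; wc +0.020/-0.170 → slack +1.341/-1.791; half-tol=0.095, Σhalf²=0.319792
Nominal = 56.780. Worst-case = [56.780 - 1.791, 56.780 + 1.341] = [54.989, 58.121]. RSS = √0.319792 = 0.566.

nominal=56.780 wc=[54.989,58.121] rss=0.566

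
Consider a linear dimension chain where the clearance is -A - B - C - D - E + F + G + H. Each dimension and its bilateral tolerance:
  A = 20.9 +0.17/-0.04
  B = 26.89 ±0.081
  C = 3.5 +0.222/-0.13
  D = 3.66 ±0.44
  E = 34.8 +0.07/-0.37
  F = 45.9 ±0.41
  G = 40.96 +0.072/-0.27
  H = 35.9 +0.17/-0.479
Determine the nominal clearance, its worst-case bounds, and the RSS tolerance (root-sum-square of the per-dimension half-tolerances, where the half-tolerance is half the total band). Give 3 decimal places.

nominal=33.010 wc=[30.868,34.723] rss=0.770

Stack each dimension's contribution:
  -A: nom -20.900 → Σnom=-20.900; wc +0.040/-0.170 → slack +0.040/-0.170; half-tol=0.105, Σhalf²=0.011025
  -B: nom -26.890 → Σnom=-47.790; wc +0.081/-0.081 → slack +0.121/-0.251; half-tol=0.081, Σhalf²=0.017586
  -C: nom -3.500 → Σnom=-51.290; wc +0.130/-0.222 → slack +0.251/-0.473; half-tol=0.176, Σhalf²=0.048562
  -D: nom -3.660 → Σnom=-54.950; wc +0.440/-0.440 → slack +0.691/-0.913; half-tol=0.440, Σhalf²=0.242162
  -E: nom -34.800 → Σnom=-89.750; wc +0.370/-0.070 → slack +1.061/-0.983; half-tol=0.220, Σhalf²=0.290562
  +F: nom +45.900 → Σnom=-43.850; wc +0.410/-0.410 → slack +1.471/-1.393; half-tol=0.410, Σhalf²=0.458662
  +G: nom +40.960 → Σnom=-2.890; wc +0.072/-0.270 → slack +1.543/-1.663; half-tol=0.171, Σhalf²=0.487903
  +H: nom +35.900 → Σnom=33.010; wc +0.170/-0.479 → slack +1.713/-2.142; half-tol=0.325, Σhalf²=0.593203
Nominal = 33.010. Worst-case = [33.010 - 2.142, 33.010 + 1.713] = [30.868, 34.723]. RSS = √0.593203 = 0.770.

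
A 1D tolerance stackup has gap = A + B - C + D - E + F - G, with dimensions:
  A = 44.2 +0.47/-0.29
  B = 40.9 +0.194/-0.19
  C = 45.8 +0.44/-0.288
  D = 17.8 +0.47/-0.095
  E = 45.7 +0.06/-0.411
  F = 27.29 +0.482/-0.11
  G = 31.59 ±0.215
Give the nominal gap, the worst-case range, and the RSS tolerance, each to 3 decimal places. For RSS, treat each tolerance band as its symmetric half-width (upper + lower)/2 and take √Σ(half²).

nominal=7.100 wc=[5.700,9.630] rss=0.763

Stack each dimension's contribution:
  +A: nom +44.200 → Σnom=44.200; wc +0.470/-0.290 → slack +0.470/-0.290; half-tol=0.380, Σhalf²=0.144400
  +B: nom +40.900 → Σnom=85.100; wc +0.194/-0.190 → slack +0.664/-0.480; half-tol=0.192, Σhalf²=0.181264
  -C: nom -45.800 → Σnom=39.300; wc +0.288/-0.440 → slack +0.952/-0.920; half-tol=0.364, Σhalf²=0.313760
  +D: nom +17.800 → Σnom=57.100; wc +0.470/-0.095 → slack +1.422/-1.015; half-tol=0.282, Σhalf²=0.393566
  -E: nom -45.700 → Σnom=11.400; wc +0.411/-0.060 → slack +1.833/-1.075; half-tol=0.235, Σhalf²=0.449026
  +F: nom +27.290 → Σnom=38.690; wc +0.482/-0.110 → slack +2.315/-1.185; half-tol=0.296, Σhalf²=0.536643
  -G: nom -31.590 → Σnom=7.100; wc +0.215/-0.215 → slack +2.530/-1.400; half-tol=0.215, Σhalf²=0.582867
Nominal = 7.100. Worst-case = [7.100 - 1.400, 7.100 + 2.530] = [5.700, 9.630]. RSS = √0.582867 = 0.763.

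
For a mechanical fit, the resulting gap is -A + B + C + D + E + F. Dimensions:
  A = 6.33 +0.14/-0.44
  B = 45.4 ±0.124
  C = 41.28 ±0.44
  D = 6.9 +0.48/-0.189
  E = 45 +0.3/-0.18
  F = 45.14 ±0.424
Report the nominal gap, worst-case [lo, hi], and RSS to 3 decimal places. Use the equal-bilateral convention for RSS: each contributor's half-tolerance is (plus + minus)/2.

nominal=177.390 wc=[175.893,179.598] rss=0.801

Stack each dimension's contribution:
  -A: nom -6.330 → Σnom=-6.330; wc +0.440/-0.140 → slack +0.440/-0.140; half-tol=0.290, Σhalf²=0.084100
  +B: nom +45.400 → Σnom=39.070; wc +0.124/-0.124 → slack +0.564/-0.264; half-tol=0.124, Σhalf²=0.099476
  +C: nom +41.280 → Σnom=80.350; wc +0.440/-0.440 → slack +1.004/-0.704; half-tol=0.440, Σhalf²=0.293076
  +D: nom +6.900 → Σnom=87.250; wc +0.480/-0.189 → slack +1.484/-0.893; half-tol=0.335, Σhalf²=0.404966
  +E: nom +45.000 → Σnom=132.250; wc +0.300/-0.180 → slack +1.784/-1.073; half-tol=0.240, Σhalf²=0.462566
  +F: nom +45.140 → Σnom=177.390; wc +0.424/-0.424 → slack +2.208/-1.497; half-tol=0.424, Σhalf²=0.642342
Nominal = 177.390. Worst-case = [177.390 - 1.497, 177.390 + 2.208] = [175.893, 179.598]. RSS = √0.642342 = 0.801.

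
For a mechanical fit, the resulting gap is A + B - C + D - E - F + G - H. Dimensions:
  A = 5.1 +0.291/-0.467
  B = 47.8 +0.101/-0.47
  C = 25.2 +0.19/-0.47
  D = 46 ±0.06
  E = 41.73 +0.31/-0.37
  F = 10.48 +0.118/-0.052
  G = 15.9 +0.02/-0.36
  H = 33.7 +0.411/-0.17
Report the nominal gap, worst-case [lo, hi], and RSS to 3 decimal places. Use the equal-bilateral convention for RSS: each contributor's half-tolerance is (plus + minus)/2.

Stack each dimension's contribution:
  +A: nom +5.100 → Σnom=5.100; wc +0.291/-0.467 → slack +0.291/-0.467; half-tol=0.379, Σhalf²=0.143641
  +B: nom +47.800 → Σnom=52.900; wc +0.101/-0.470 → slack +0.392/-0.937; half-tol=0.285, Σhalf²=0.225151
  -C: nom -25.200 → Σnom=27.700; wc +0.470/-0.190 → slack +0.862/-1.127; half-tol=0.330, Σhalf²=0.334051
  +D: nom +46.000 → Σnom=73.700; wc +0.060/-0.060 → slack +0.922/-1.187; half-tol=0.060, Σhalf²=0.337651
  -E: nom -41.730 → Σnom=31.970; wc +0.370/-0.310 → slack +1.292/-1.497; half-tol=0.340, Σhalf²=0.453251
  -F: nom -10.480 → Σnom=21.490; wc +0.052/-0.118 → slack +1.344/-1.615; half-tol=0.085, Σhalf²=0.460476
  +G: nom +15.900 → Σnom=37.390; wc +0.020/-0.360 → slack +1.364/-1.975; half-tol=0.190, Σhalf²=0.496576
  -H: nom -33.700 → Σnom=3.690; wc +0.170/-0.411 → slack +1.534/-2.386; half-tol=0.290, Σhalf²=0.580966
Nominal = 3.690. Worst-case = [3.690 - 2.386, 3.690 + 1.534] = [1.304, 5.224]. RSS = √0.580966 = 0.762.

nominal=3.690 wc=[1.304,5.224] rss=0.762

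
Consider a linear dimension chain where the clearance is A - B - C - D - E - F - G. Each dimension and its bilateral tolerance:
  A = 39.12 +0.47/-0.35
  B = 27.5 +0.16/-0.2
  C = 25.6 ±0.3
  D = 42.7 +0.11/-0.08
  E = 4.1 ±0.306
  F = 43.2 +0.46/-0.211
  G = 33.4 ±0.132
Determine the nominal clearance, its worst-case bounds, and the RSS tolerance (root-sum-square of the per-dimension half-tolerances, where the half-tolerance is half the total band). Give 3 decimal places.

Stack each dimension's contribution:
  +A: nom +39.120 → Σnom=39.120; wc +0.470/-0.350 → slack +0.470/-0.350; half-tol=0.410, Σhalf²=0.168100
  -B: nom -27.500 → Σnom=11.620; wc +0.200/-0.160 → slack +0.670/-0.510; half-tol=0.180, Σhalf²=0.200500
  -C: nom -25.600 → Σnom=-13.980; wc +0.300/-0.300 → slack +0.970/-0.810; half-tol=0.300, Σhalf²=0.290500
  -D: nom -42.700 → Σnom=-56.680; wc +0.080/-0.110 → slack +1.050/-0.920; half-tol=0.095, Σhalf²=0.299525
  -E: nom -4.100 → Σnom=-60.780; wc +0.306/-0.306 → slack +1.356/-1.226; half-tol=0.306, Σhalf²=0.393161
  -F: nom -43.200 → Σnom=-103.980; wc +0.211/-0.460 → slack +1.567/-1.686; half-tol=0.336, Σhalf²=0.505721
  -G: nom -33.400 → Σnom=-137.380; wc +0.132/-0.132 → slack +1.699/-1.818; half-tol=0.132, Σhalf²=0.523145
Nominal = -137.380. Worst-case = [-137.380 - 1.818, -137.380 + 1.699] = [-139.198, -135.681]. RSS = √0.523145 = 0.723.

nominal=-137.380 wc=[-139.198,-135.681] rss=0.723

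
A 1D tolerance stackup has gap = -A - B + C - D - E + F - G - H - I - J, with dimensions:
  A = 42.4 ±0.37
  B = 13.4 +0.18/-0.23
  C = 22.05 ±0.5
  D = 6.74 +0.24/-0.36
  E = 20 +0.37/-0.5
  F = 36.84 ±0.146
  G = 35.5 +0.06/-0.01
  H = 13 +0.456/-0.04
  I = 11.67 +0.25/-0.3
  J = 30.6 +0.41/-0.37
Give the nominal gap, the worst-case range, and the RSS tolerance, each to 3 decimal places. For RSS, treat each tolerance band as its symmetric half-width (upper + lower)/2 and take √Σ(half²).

Stack each dimension's contribution:
  -A: nom -42.400 → Σnom=-42.400; wc +0.370/-0.370 → slack +0.370/-0.370; half-tol=0.370, Σhalf²=0.136900
  -B: nom -13.400 → Σnom=-55.800; wc +0.230/-0.180 → slack +0.600/-0.550; half-tol=0.205, Σhalf²=0.178925
  +C: nom +22.050 → Σnom=-33.750; wc +0.500/-0.500 → slack +1.100/-1.050; half-tol=0.500, Σhalf²=0.428925
  -D: nom -6.740 → Σnom=-40.490; wc +0.360/-0.240 → slack +1.460/-1.290; half-tol=0.300, Σhalf²=0.518925
  -E: nom -20.000 → Σnom=-60.490; wc +0.500/-0.370 → slack +1.960/-1.660; half-tol=0.435, Σhalf²=0.708150
  +F: nom +36.840 → Σnom=-23.650; wc +0.146/-0.146 → slack +2.106/-1.806; half-tol=0.146, Σhalf²=0.729466
  -G: nom -35.500 → Σnom=-59.150; wc +0.010/-0.060 → slack +2.116/-1.866; half-tol=0.035, Σhalf²=0.730691
  -H: nom -13.000 → Σnom=-72.150; wc +0.040/-0.456 → slack +2.156/-2.322; half-tol=0.248, Σhalf²=0.792195
  -I: nom -11.670 → Σnom=-83.820; wc +0.300/-0.250 → slack +2.456/-2.572; half-tol=0.275, Σhalf²=0.867820
  -J: nom -30.600 → Σnom=-114.420; wc +0.370/-0.410 → slack +2.826/-2.982; half-tol=0.390, Σhalf²=1.019920
Nominal = -114.420. Worst-case = [-114.420 - 2.982, -114.420 + 2.826] = [-117.402, -111.594]. RSS = √1.019920 = 1.010.

nominal=-114.420 wc=[-117.402,-111.594] rss=1.010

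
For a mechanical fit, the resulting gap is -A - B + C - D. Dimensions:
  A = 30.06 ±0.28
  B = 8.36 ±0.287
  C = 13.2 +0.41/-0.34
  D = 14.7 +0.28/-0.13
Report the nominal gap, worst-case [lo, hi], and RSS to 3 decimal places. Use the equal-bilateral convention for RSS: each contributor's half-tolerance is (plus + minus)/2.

nominal=-39.920 wc=[-41.107,-38.813] rss=0.586

Stack each dimension's contribution:
  -A: nom -30.060 → Σnom=-30.060; wc +0.280/-0.280 → slack +0.280/-0.280; half-tol=0.280, Σhalf²=0.078400
  -B: nom -8.360 → Σnom=-38.420; wc +0.287/-0.287 → slack +0.567/-0.567; half-tol=0.287, Σhalf²=0.160769
  +C: nom +13.200 → Σnom=-25.220; wc +0.410/-0.340 → slack +0.977/-0.907; half-tol=0.375, Σhalf²=0.301394
  -D: nom -14.700 → Σnom=-39.920; wc +0.130/-0.280 → slack +1.107/-1.187; half-tol=0.205, Σhalf²=0.343419
Nominal = -39.920. Worst-case = [-39.920 - 1.187, -39.920 + 1.107] = [-41.107, -38.813]. RSS = √0.343419 = 0.586.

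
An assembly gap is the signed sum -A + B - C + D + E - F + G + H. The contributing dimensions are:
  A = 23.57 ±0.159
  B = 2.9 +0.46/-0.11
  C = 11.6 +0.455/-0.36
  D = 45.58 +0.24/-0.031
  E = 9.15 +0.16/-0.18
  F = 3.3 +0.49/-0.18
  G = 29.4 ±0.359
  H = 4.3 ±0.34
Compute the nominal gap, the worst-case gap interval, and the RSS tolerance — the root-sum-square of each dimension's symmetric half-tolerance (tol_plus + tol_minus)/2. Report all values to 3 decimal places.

nominal=52.860 wc=[50.736,55.118] rss=0.823

Stack each dimension's contribution:
  -A: nom -23.570 → Σnom=-23.570; wc +0.159/-0.159 → slack +0.159/-0.159; half-tol=0.159, Σhalf²=0.025281
  +B: nom +2.900 → Σnom=-20.670; wc +0.460/-0.110 → slack +0.619/-0.269; half-tol=0.285, Σhalf²=0.106506
  -C: nom -11.600 → Σnom=-32.270; wc +0.360/-0.455 → slack +0.979/-0.724; half-tol=0.407, Σhalf²=0.272562
  +D: nom +45.580 → Σnom=13.310; wc +0.240/-0.031 → slack +1.219/-0.755; half-tol=0.136, Σhalf²=0.290923
  +E: nom +9.150 → Σnom=22.460; wc +0.160/-0.180 → slack +1.379/-0.935; half-tol=0.170, Σhalf²=0.319823
  -F: nom -3.300 → Σnom=19.160; wc +0.180/-0.490 → slack +1.559/-1.425; half-tol=0.335, Σhalf²=0.432047
  +G: nom +29.400 → Σnom=48.560; wc +0.359/-0.359 → slack +1.918/-1.784; half-tol=0.359, Σhalf²=0.560928
  +H: nom +4.300 → Σnom=52.860; wc +0.340/-0.340 → slack +2.258/-2.124; half-tol=0.340, Σhalf²=0.676528
Nominal = 52.860. Worst-case = [52.860 - 2.124, 52.860 + 2.258] = [50.736, 55.118]. RSS = √0.676528 = 0.823.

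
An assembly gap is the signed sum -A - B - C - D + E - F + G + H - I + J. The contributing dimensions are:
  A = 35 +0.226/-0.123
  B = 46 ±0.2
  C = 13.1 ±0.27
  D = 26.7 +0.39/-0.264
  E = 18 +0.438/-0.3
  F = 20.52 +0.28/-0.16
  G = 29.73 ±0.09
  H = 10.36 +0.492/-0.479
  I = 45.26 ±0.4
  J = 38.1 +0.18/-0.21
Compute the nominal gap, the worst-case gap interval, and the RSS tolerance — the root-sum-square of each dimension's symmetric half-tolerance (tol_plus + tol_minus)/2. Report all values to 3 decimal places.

nominal=-90.390 wc=[-93.235,-87.773] rss=0.936

Stack each dimension's contribution:
  -A: nom -35.000 → Σnom=-35.000; wc +0.123/-0.226 → slack +0.123/-0.226; half-tol=0.174, Σhalf²=0.030450
  -B: nom -46.000 → Σnom=-81.000; wc +0.200/-0.200 → slack +0.323/-0.426; half-tol=0.200, Σhalf²=0.070450
  -C: nom -13.100 → Σnom=-94.100; wc +0.270/-0.270 → slack +0.593/-0.696; half-tol=0.270, Σhalf²=0.143350
  -D: nom -26.700 → Σnom=-120.800; wc +0.264/-0.390 → slack +0.857/-1.086; half-tol=0.327, Σhalf²=0.250279
  +E: nom +18.000 → Σnom=-102.800; wc +0.438/-0.300 → slack +1.295/-1.386; half-tol=0.369, Σhalf²=0.386440
  -F: nom -20.520 → Σnom=-123.320; wc +0.160/-0.280 → slack +1.455/-1.666; half-tol=0.220, Σhalf²=0.434840
  +G: nom +29.730 → Σnom=-93.590; wc +0.090/-0.090 → slack +1.545/-1.756; half-tol=0.090, Σhalf²=0.442940
  +H: nom +10.360 → Σnom=-83.230; wc +0.492/-0.479 → slack +2.037/-2.235; half-tol=0.485, Σhalf²=0.678651
  -I: nom -45.260 → Σnom=-128.490; wc +0.400/-0.400 → slack +2.437/-2.635; half-tol=0.400, Σhalf²=0.838651
  +J: nom +38.100 → Σnom=-90.390; wc +0.180/-0.210 → slack +2.617/-2.845; half-tol=0.195, Σhalf²=0.876676
Nominal = -90.390. Worst-case = [-90.390 - 2.845, -90.390 + 2.617] = [-93.235, -87.773]. RSS = √0.876676 = 0.936.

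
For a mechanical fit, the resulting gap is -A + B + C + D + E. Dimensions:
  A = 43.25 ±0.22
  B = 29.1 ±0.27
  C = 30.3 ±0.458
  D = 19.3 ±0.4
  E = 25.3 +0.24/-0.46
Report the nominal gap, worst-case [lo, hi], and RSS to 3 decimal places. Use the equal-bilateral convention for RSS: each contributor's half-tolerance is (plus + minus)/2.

Stack each dimension's contribution:
  -A: nom -43.250 → Σnom=-43.250; wc +0.220/-0.220 → slack +0.220/-0.220; half-tol=0.220, Σhalf²=0.048400
  +B: nom +29.100 → Σnom=-14.150; wc +0.270/-0.270 → slack +0.490/-0.490; half-tol=0.270, Σhalf²=0.121300
  +C: nom +30.300 → Σnom=16.150; wc +0.458/-0.458 → slack +0.948/-0.948; half-tol=0.458, Σhalf²=0.331064
  +D: nom +19.300 → Σnom=35.450; wc +0.400/-0.400 → slack +1.348/-1.348; half-tol=0.400, Σhalf²=0.491064
  +E: nom +25.300 → Σnom=60.750; wc +0.240/-0.460 → slack +1.588/-1.808; half-tol=0.350, Σhalf²=0.613564
Nominal = 60.750. Worst-case = [60.750 - 1.808, 60.750 + 1.588] = [58.942, 62.338]. RSS = √0.613564 = 0.783.

nominal=60.750 wc=[58.942,62.338] rss=0.783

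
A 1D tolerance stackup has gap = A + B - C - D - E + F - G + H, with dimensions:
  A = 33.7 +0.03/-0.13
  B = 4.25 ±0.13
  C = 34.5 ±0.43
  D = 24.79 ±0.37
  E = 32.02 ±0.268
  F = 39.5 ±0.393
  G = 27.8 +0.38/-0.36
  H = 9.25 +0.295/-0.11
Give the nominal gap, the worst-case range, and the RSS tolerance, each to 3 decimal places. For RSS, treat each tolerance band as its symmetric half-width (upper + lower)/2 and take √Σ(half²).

nominal=-32.410 wc=[-34.621,-30.134] rss=0.866

Stack each dimension's contribution:
  +A: nom +33.700 → Σnom=33.700; wc +0.030/-0.130 → slack +0.030/-0.130; half-tol=0.080, Σhalf²=0.006400
  +B: nom +4.250 → Σnom=37.950; wc +0.130/-0.130 → slack +0.160/-0.260; half-tol=0.130, Σhalf²=0.023300
  -C: nom -34.500 → Σnom=3.450; wc +0.430/-0.430 → slack +0.590/-0.690; half-tol=0.430, Σhalf²=0.208200
  -D: nom -24.790 → Σnom=-21.340; wc +0.370/-0.370 → slack +0.960/-1.060; half-tol=0.370, Σhalf²=0.345100
  -E: nom -32.020 → Σnom=-53.360; wc +0.268/-0.268 → slack +1.228/-1.328; half-tol=0.268, Σhalf²=0.416924
  +F: nom +39.500 → Σnom=-13.860; wc +0.393/-0.393 → slack +1.621/-1.721; half-tol=0.393, Σhalf²=0.571373
  -G: nom -27.800 → Σnom=-41.660; wc +0.360/-0.380 → slack +1.981/-2.101; half-tol=0.370, Σhalf²=0.708273
  +H: nom +9.250 → Σnom=-32.410; wc +0.295/-0.110 → slack +2.276/-2.211; half-tol=0.202, Σhalf²=0.749279
Nominal = -32.410. Worst-case = [-32.410 - 2.211, -32.410 + 2.276] = [-34.621, -30.134]. RSS = √0.749279 = 0.866.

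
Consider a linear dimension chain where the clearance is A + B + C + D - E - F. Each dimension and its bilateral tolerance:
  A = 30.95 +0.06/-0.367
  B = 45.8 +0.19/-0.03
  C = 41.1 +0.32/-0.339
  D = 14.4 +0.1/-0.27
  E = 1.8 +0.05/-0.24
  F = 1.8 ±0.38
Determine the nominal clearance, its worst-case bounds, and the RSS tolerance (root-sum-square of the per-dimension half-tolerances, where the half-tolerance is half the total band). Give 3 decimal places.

Stack each dimension's contribution:
  +A: nom +30.950 → Σnom=30.950; wc +0.060/-0.367 → slack +0.060/-0.367; half-tol=0.213, Σhalf²=0.045582
  +B: nom +45.800 → Σnom=76.750; wc +0.190/-0.030 → slack +0.250/-0.397; half-tol=0.110, Σhalf²=0.057682
  +C: nom +41.100 → Σnom=117.850; wc +0.320/-0.339 → slack +0.570/-0.736; half-tol=0.330, Σhalf²=0.166252
  +D: nom +14.400 → Σnom=132.250; wc +0.100/-0.270 → slack +0.670/-1.006; half-tol=0.185, Σhalf²=0.200478
  -E: nom -1.800 → Σnom=130.450; wc +0.240/-0.050 → slack +0.910/-1.056; half-tol=0.145, Σhalf²=0.221502
  -F: nom -1.800 → Σnom=128.650; wc +0.380/-0.380 → slack +1.290/-1.436; half-tol=0.380, Σhalf²=0.365903
Nominal = 128.650. Worst-case = [128.650 - 1.436, 128.650 + 1.290] = [127.214, 129.940]. RSS = √0.365903 = 0.605.

nominal=128.650 wc=[127.214,129.940] rss=0.605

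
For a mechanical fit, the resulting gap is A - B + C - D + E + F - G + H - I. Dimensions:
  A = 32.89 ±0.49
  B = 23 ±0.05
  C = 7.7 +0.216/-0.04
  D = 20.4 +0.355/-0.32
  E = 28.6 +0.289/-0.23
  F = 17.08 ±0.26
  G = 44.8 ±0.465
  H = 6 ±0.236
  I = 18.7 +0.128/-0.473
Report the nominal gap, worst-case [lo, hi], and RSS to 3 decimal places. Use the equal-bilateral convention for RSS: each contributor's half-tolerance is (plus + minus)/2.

Stack each dimension's contribution:
  +A: nom +32.890 → Σnom=32.890; wc +0.490/-0.490 → slack +0.490/-0.490; half-tol=0.490, Σhalf²=0.240100
  -B: nom -23.000 → Σnom=9.890; wc +0.050/-0.050 → slack +0.540/-0.540; half-tol=0.050, Σhalf²=0.242600
  +C: nom +7.700 → Σnom=17.590; wc +0.216/-0.040 → slack +0.756/-0.580; half-tol=0.128, Σhalf²=0.258984
  -D: nom -20.400 → Σnom=-2.810; wc +0.320/-0.355 → slack +1.076/-0.935; half-tol=0.338, Σhalf²=0.372890
  +E: nom +28.600 → Σnom=25.790; wc +0.289/-0.230 → slack +1.365/-1.165; half-tol=0.260, Σhalf²=0.440230
  +F: nom +17.080 → Σnom=42.870; wc +0.260/-0.260 → slack +1.625/-1.425; half-tol=0.260, Σhalf²=0.507830
  -G: nom -44.800 → Σnom=-1.930; wc +0.465/-0.465 → slack +2.090/-1.890; half-tol=0.465, Σhalf²=0.724055
  +H: nom +6.000 → Σnom=4.070; wc +0.236/-0.236 → slack +2.326/-2.126; half-tol=0.236, Σhalf²=0.779751
  -I: nom -18.700 → Σnom=-14.630; wc +0.473/-0.128 → slack +2.799/-2.254; half-tol=0.300, Σhalf²=0.870052
Nominal = -14.630. Worst-case = [-14.630 - 2.254, -14.630 + 2.799] = [-16.884, -11.831]. RSS = √0.870052 = 0.933.

nominal=-14.630 wc=[-16.884,-11.831] rss=0.933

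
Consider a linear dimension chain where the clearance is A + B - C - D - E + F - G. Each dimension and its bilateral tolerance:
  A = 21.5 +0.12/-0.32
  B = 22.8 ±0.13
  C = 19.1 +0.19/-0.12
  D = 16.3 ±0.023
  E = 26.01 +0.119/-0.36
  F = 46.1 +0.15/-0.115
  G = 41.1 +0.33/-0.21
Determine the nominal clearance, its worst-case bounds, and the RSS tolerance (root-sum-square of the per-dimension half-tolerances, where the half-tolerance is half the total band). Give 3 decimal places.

Stack each dimension's contribution:
  +A: nom +21.500 → Σnom=21.500; wc +0.120/-0.320 → slack +0.120/-0.320; half-tol=0.220, Σhalf²=0.048400
  +B: nom +22.800 → Σnom=44.300; wc +0.130/-0.130 → slack +0.250/-0.450; half-tol=0.130, Σhalf²=0.065300
  -C: nom -19.100 → Σnom=25.200; wc +0.120/-0.190 → slack +0.370/-0.640; half-tol=0.155, Σhalf²=0.089325
  -D: nom -16.300 → Σnom=8.900; wc +0.023/-0.023 → slack +0.393/-0.663; half-tol=0.023, Σhalf²=0.089854
  -E: nom -26.010 → Σnom=-17.110; wc +0.360/-0.119 → slack +0.753/-0.782; half-tol=0.239, Σhalf²=0.147214
  +F: nom +46.100 → Σnom=28.990; wc +0.150/-0.115 → slack +0.903/-0.897; half-tol=0.133, Σhalf²=0.164770
  -G: nom -41.100 → Σnom=-12.110; wc +0.210/-0.330 → slack +1.113/-1.227; half-tol=0.270, Σhalf²=0.237671
Nominal = -12.110. Worst-case = [-12.110 - 1.227, -12.110 + 1.113] = [-13.337, -10.997]. RSS = √0.237671 = 0.488.

nominal=-12.110 wc=[-13.337,-10.997] rss=0.488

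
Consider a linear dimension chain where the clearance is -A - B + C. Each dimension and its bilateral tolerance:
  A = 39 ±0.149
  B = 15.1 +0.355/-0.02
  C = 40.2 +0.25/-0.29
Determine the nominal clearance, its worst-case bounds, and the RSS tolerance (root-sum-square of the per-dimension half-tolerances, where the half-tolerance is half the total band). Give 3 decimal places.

Stack each dimension's contribution:
  -A: nom -39.000 → Σnom=-39.000; wc +0.149/-0.149 → slack +0.149/-0.149; half-tol=0.149, Σhalf²=0.022201
  -B: nom -15.100 → Σnom=-54.100; wc +0.020/-0.355 → slack +0.169/-0.504; half-tol=0.188, Σhalf²=0.057357
  +C: nom +40.200 → Σnom=-13.900; wc +0.250/-0.290 → slack +0.419/-0.794; half-tol=0.270, Σhalf²=0.130257
Nominal = -13.900. Worst-case = [-13.900 - 0.794, -13.900 + 0.419] = [-14.694, -13.481]. RSS = √0.130257 = 0.361.

nominal=-13.900 wc=[-14.694,-13.481] rss=0.361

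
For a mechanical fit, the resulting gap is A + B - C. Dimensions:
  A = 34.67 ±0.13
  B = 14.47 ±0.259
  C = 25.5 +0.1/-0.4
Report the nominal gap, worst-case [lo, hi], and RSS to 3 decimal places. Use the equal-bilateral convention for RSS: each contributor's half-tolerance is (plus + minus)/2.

Stack each dimension's contribution:
  +A: nom +34.670 → Σnom=34.670; wc +0.130/-0.130 → slack +0.130/-0.130; half-tol=0.130, Σhalf²=0.016900
  +B: nom +14.470 → Σnom=49.140; wc +0.259/-0.259 → slack +0.389/-0.389; half-tol=0.259, Σhalf²=0.083981
  -C: nom -25.500 → Σnom=23.640; wc +0.400/-0.100 → slack +0.789/-0.489; half-tol=0.250, Σhalf²=0.146481
Nominal = 23.640. Worst-case = [23.640 - 0.489, 23.640 + 0.789] = [23.151, 24.429]. RSS = √0.146481 = 0.383.

nominal=23.640 wc=[23.151,24.429] rss=0.383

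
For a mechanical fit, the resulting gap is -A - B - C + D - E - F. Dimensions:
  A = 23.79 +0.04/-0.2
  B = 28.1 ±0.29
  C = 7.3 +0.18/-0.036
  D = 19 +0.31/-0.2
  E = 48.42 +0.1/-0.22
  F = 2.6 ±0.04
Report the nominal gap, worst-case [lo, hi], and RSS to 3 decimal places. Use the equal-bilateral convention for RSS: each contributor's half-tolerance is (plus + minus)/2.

nominal=-91.210 wc=[-92.060,-90.114] rss=0.450

Stack each dimension's contribution:
  -A: nom -23.790 → Σnom=-23.790; wc +0.200/-0.040 → slack +0.200/-0.040; half-tol=0.120, Σhalf²=0.014400
  -B: nom -28.100 → Σnom=-51.890; wc +0.290/-0.290 → slack +0.490/-0.330; half-tol=0.290, Σhalf²=0.098500
  -C: nom -7.300 → Σnom=-59.190; wc +0.036/-0.180 → slack +0.526/-0.510; half-tol=0.108, Σhalf²=0.110164
  +D: nom +19.000 → Σnom=-40.190; wc +0.310/-0.200 → slack +0.836/-0.710; half-tol=0.255, Σhalf²=0.175189
  -E: nom -48.420 → Σnom=-88.610; wc +0.220/-0.100 → slack +1.056/-0.810; half-tol=0.160, Σhalf²=0.200789
  -F: nom -2.600 → Σnom=-91.210; wc +0.040/-0.040 → slack +1.096/-0.850; half-tol=0.040, Σhalf²=0.202389
Nominal = -91.210. Worst-case = [-91.210 - 0.850, -91.210 + 1.096] = [-92.060, -90.114]. RSS = √0.202389 = 0.450.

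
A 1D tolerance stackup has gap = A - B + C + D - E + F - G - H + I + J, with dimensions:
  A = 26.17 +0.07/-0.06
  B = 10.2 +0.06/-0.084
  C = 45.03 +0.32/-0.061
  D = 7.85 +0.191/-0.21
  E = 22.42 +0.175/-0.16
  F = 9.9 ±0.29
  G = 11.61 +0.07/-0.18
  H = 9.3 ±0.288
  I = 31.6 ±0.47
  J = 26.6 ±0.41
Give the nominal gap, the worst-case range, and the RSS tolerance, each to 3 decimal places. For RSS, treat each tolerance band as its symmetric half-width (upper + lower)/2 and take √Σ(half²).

nominal=93.620 wc=[91.526,96.083] rss=0.828

Stack each dimension's contribution:
  +A: nom +26.170 → Σnom=26.170; wc +0.070/-0.060 → slack +0.070/-0.060; half-tol=0.065, Σhalf²=0.004225
  -B: nom -10.200 → Σnom=15.970; wc +0.084/-0.060 → slack +0.154/-0.120; half-tol=0.072, Σhalf²=0.009409
  +C: nom +45.030 → Σnom=61.000; wc +0.320/-0.061 → slack +0.474/-0.181; half-tol=0.191, Σhalf²=0.045699
  +D: nom +7.850 → Σnom=68.850; wc +0.191/-0.210 → slack +0.665/-0.391; half-tol=0.201, Σhalf²=0.085900
  -E: nom -22.420 → Σnom=46.430; wc +0.160/-0.175 → slack +0.825/-0.566; half-tol=0.167, Σhalf²=0.113956
  +F: nom +9.900 → Σnom=56.330; wc +0.290/-0.290 → slack +1.115/-0.856; half-tol=0.290, Σhalf²=0.198056
  -G: nom -11.610 → Σnom=44.720; wc +0.180/-0.070 → slack +1.295/-0.926; half-tol=0.125, Σhalf²=0.213681
  -H: nom -9.300 → Σnom=35.420; wc +0.288/-0.288 → slack +1.583/-1.214; half-tol=0.288, Σhalf²=0.296625
  +I: nom +31.600 → Σnom=67.020; wc +0.470/-0.470 → slack +2.053/-1.684; half-tol=0.470, Σhalf²=0.517525
  +J: nom +26.600 → Σnom=93.620; wc +0.410/-0.410 → slack +2.463/-2.094; half-tol=0.410, Σhalf²=0.685625
Nominal = 93.620. Worst-case = [93.620 - 2.094, 93.620 + 2.463] = [91.526, 96.083]. RSS = √0.685625 = 0.828.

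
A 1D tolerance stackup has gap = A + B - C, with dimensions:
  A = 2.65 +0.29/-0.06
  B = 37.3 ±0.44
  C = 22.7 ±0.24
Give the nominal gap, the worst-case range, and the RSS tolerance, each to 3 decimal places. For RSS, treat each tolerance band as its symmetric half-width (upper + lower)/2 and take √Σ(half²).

nominal=17.250 wc=[16.510,18.220] rss=0.531

Stack each dimension's contribution:
  +A: nom +2.650 → Σnom=2.650; wc +0.290/-0.060 → slack +0.290/-0.060; half-tol=0.175, Σhalf²=0.030625
  +B: nom +37.300 → Σnom=39.950; wc +0.440/-0.440 → slack +0.730/-0.500; half-tol=0.440, Σhalf²=0.224225
  -C: nom -22.700 → Σnom=17.250; wc +0.240/-0.240 → slack +0.970/-0.740; half-tol=0.240, Σhalf²=0.281825
Nominal = 17.250. Worst-case = [17.250 - 0.740, 17.250 + 0.970] = [16.510, 18.220]. RSS = √0.281825 = 0.531.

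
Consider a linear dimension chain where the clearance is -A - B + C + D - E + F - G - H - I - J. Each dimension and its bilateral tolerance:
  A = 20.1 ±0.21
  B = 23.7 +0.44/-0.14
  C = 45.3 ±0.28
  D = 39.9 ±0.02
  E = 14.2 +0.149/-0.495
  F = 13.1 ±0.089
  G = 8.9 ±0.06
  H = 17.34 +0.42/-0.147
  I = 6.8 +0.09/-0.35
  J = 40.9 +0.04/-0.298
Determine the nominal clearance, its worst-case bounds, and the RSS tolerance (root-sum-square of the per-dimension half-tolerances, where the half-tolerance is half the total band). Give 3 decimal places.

Stack each dimension's contribution:
  -A: nom -20.100 → Σnom=-20.100; wc +0.210/-0.210 → slack +0.210/-0.210; half-tol=0.210, Σhalf²=0.044100
  -B: nom -23.700 → Σnom=-43.800; wc +0.140/-0.440 → slack +0.350/-0.650; half-tol=0.290, Σhalf²=0.128200
  +C: nom +45.300 → Σnom=1.500; wc +0.280/-0.280 → slack +0.630/-0.930; half-tol=0.280, Σhalf²=0.206600
  +D: nom +39.900 → Σnom=41.400; wc +0.020/-0.020 → slack +0.650/-0.950; half-tol=0.020, Σhalf²=0.207000
  -E: nom -14.200 → Σnom=27.200; wc +0.495/-0.149 → slack +1.145/-1.099; half-tol=0.322, Σhalf²=0.310684
  +F: nom +13.100 → Σnom=40.300; wc +0.089/-0.089 → slack +1.234/-1.188; half-tol=0.089, Σhalf²=0.318605
  -G: nom -8.900 → Σnom=31.400; wc +0.060/-0.060 → slack +1.294/-1.248; half-tol=0.060, Σhalf²=0.322205
  -H: nom -17.340 → Σnom=14.060; wc +0.147/-0.420 → slack +1.441/-1.668; half-tol=0.283, Σhalf²=0.402577
  -I: nom -6.800 → Σnom=7.260; wc +0.350/-0.090 → slack +1.791/-1.758; half-tol=0.220, Σhalf²=0.450977
  -J: nom -40.900 → Σnom=-33.640; wc +0.298/-0.040 → slack +2.089/-1.798; half-tol=0.169, Σhalf²=0.479538
Nominal = -33.640. Worst-case = [-33.640 - 1.798, -33.640 + 2.089] = [-35.438, -31.551]. RSS = √0.479538 = 0.692.

nominal=-33.640 wc=[-35.438,-31.551] rss=0.692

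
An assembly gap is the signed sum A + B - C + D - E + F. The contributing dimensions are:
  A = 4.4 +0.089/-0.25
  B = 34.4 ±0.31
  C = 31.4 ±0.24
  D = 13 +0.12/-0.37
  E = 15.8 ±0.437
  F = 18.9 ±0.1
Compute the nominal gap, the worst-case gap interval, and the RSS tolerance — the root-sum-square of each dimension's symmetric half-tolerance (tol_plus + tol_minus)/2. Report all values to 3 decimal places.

nominal=23.500 wc=[21.793,24.796] rss=0.666

Stack each dimension's contribution:
  +A: nom +4.400 → Σnom=4.400; wc +0.089/-0.250 → slack +0.089/-0.250; half-tol=0.169, Σhalf²=0.028730
  +B: nom +34.400 → Σnom=38.800; wc +0.310/-0.310 → slack +0.399/-0.560; half-tol=0.310, Σhalf²=0.124830
  -C: nom -31.400 → Σnom=7.400; wc +0.240/-0.240 → slack +0.639/-0.800; half-tol=0.240, Σhalf²=0.182430
  +D: nom +13.000 → Σnom=20.400; wc +0.120/-0.370 → slack +0.759/-1.170; half-tol=0.245, Σhalf²=0.242455
  -E: nom -15.800 → Σnom=4.600; wc +0.437/-0.437 → slack +1.196/-1.607; half-tol=0.437, Σhalf²=0.433424
  +F: nom +18.900 → Σnom=23.500; wc +0.100/-0.100 → slack +1.296/-1.707; half-tol=0.100, Σhalf²=0.443424
Nominal = 23.500. Worst-case = [23.500 - 1.707, 23.500 + 1.296] = [21.793, 24.796]. RSS = √0.443424 = 0.666.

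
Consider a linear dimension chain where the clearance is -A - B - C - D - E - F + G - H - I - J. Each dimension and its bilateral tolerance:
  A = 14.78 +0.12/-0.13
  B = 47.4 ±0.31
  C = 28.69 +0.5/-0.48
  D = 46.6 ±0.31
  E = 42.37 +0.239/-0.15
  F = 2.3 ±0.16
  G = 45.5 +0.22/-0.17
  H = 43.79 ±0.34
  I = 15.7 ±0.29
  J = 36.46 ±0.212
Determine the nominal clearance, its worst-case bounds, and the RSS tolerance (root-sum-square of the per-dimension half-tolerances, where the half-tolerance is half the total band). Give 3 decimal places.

nominal=-232.590 wc=[-235.241,-229.988] rss=0.891

Stack each dimension's contribution:
  -A: nom -14.780 → Σnom=-14.780; wc +0.130/-0.120 → slack +0.130/-0.120; half-tol=0.125, Σhalf²=0.015625
  -B: nom -47.400 → Σnom=-62.180; wc +0.310/-0.310 → slack +0.440/-0.430; half-tol=0.310, Σhalf²=0.111725
  -C: nom -28.690 → Σnom=-90.870; wc +0.480/-0.500 → slack +0.920/-0.930; half-tol=0.490, Σhalf²=0.351825
  -D: nom -46.600 → Σnom=-137.470; wc +0.310/-0.310 → slack +1.230/-1.240; half-tol=0.310, Σhalf²=0.447925
  -E: nom -42.370 → Σnom=-179.840; wc +0.150/-0.239 → slack +1.380/-1.479; half-tol=0.195, Σhalf²=0.485755
  -F: nom -2.300 → Σnom=-182.140; wc +0.160/-0.160 → slack +1.540/-1.639; half-tol=0.160, Σhalf²=0.511355
  +G: nom +45.500 → Σnom=-136.640; wc +0.220/-0.170 → slack +1.760/-1.809; half-tol=0.195, Σhalf²=0.549380
  -H: nom -43.790 → Σnom=-180.430; wc +0.340/-0.340 → slack +2.100/-2.149; half-tol=0.340, Σhalf²=0.664980
  -I: nom -15.700 → Σnom=-196.130; wc +0.290/-0.290 → slack +2.390/-2.439; half-tol=0.290, Σhalf²=0.749080
  -J: nom -36.460 → Σnom=-232.590; wc +0.212/-0.212 → slack +2.602/-2.651; half-tol=0.212, Σhalf²=0.794024
Nominal = -232.590. Worst-case = [-232.590 - 2.651, -232.590 + 2.602] = [-235.241, -229.988]. RSS = √0.794024 = 0.891.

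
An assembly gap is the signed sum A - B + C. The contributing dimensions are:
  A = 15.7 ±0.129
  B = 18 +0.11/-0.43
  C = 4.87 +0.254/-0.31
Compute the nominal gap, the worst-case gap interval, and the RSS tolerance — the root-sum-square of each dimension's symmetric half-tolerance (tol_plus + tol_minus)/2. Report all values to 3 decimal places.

Stack each dimension's contribution:
  +A: nom +15.700 → Σnom=15.700; wc +0.129/-0.129 → slack +0.129/-0.129; half-tol=0.129, Σhalf²=0.016641
  -B: nom -18.000 → Σnom=-2.300; wc +0.430/-0.110 → slack +0.559/-0.239; half-tol=0.270, Σhalf²=0.089541
  +C: nom +4.870 → Σnom=2.570; wc +0.254/-0.310 → slack +0.813/-0.549; half-tol=0.282, Σhalf²=0.169065
Nominal = 2.570. Worst-case = [2.570 - 0.549, 2.570 + 0.813] = [2.021, 3.383]. RSS = √0.169065 = 0.411.

nominal=2.570 wc=[2.021,3.383] rss=0.411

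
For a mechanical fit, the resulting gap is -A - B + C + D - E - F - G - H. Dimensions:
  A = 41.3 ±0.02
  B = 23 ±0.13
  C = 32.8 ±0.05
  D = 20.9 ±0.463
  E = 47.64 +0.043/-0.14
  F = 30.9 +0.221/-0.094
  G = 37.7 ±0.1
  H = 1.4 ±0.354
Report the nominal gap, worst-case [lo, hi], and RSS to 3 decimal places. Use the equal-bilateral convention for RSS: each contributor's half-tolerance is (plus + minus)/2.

nominal=-128.240 wc=[-129.621,-126.889] rss=0.635

Stack each dimension's contribution:
  -A: nom -41.300 → Σnom=-41.300; wc +0.020/-0.020 → slack +0.020/-0.020; half-tol=0.020, Σhalf²=0.000400
  -B: nom -23.000 → Σnom=-64.300; wc +0.130/-0.130 → slack +0.150/-0.150; half-tol=0.130, Σhalf²=0.017300
  +C: nom +32.800 → Σnom=-31.500; wc +0.050/-0.050 → slack +0.200/-0.200; half-tol=0.050, Σhalf²=0.019800
  +D: nom +20.900 → Σnom=-10.600; wc +0.463/-0.463 → slack +0.663/-0.663; half-tol=0.463, Σhalf²=0.234169
  -E: nom -47.640 → Σnom=-58.240; wc +0.140/-0.043 → slack +0.803/-0.706; half-tol=0.091, Σhalf²=0.242541
  -F: nom -30.900 → Σnom=-89.140; wc +0.094/-0.221 → slack +0.897/-0.927; half-tol=0.158, Σhalf²=0.267348
  -G: nom -37.700 → Σnom=-126.840; wc +0.100/-0.100 → slack +0.997/-1.027; half-tol=0.100, Σhalf²=0.277348
  -H: nom -1.400 → Σnom=-128.240; wc +0.354/-0.354 → slack +1.351/-1.381; half-tol=0.354, Σhalf²=0.402664
Nominal = -128.240. Worst-case = [-128.240 - 1.381, -128.240 + 1.351] = [-129.621, -126.889]. RSS = √0.402664 = 0.635.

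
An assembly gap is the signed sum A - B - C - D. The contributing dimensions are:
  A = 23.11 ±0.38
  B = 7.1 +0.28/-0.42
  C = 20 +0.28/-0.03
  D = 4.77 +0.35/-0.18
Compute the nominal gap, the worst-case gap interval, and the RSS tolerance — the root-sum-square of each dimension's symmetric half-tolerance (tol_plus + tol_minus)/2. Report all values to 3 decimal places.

Stack each dimension's contribution:
  +A: nom +23.110 → Σnom=23.110; wc +0.380/-0.380 → slack +0.380/-0.380; half-tol=0.380, Σhalf²=0.144400
  -B: nom -7.100 → Σnom=16.010; wc +0.420/-0.280 → slack +0.800/-0.660; half-tol=0.350, Σhalf²=0.266900
  -C: nom -20.000 → Σnom=-3.990; wc +0.030/-0.280 → slack +0.830/-0.940; half-tol=0.155, Σhalf²=0.290925
  -D: nom -4.770 → Σnom=-8.760; wc +0.180/-0.350 → slack +1.010/-1.290; half-tol=0.265, Σhalf²=0.361150
Nominal = -8.760. Worst-case = [-8.760 - 1.290, -8.760 + 1.010] = [-10.050, -7.750]. RSS = √0.361150 = 0.601.

nominal=-8.760 wc=[-10.050,-7.750] rss=0.601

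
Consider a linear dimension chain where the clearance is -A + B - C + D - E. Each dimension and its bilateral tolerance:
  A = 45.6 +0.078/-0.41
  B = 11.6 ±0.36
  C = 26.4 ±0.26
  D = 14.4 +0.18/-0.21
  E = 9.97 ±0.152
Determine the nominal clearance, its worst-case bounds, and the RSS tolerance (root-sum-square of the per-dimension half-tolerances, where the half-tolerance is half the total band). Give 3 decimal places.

Stack each dimension's contribution:
  -A: nom -45.600 → Σnom=-45.600; wc +0.410/-0.078 → slack +0.410/-0.078; half-tol=0.244, Σhalf²=0.059536
  +B: nom +11.600 → Σnom=-34.000; wc +0.360/-0.360 → slack +0.770/-0.438; half-tol=0.360, Σhalf²=0.189136
  -C: nom -26.400 → Σnom=-60.400; wc +0.260/-0.260 → slack +1.030/-0.698; half-tol=0.260, Σhalf²=0.256736
  +D: nom +14.400 → Σnom=-46.000; wc +0.180/-0.210 → slack +1.210/-0.908; half-tol=0.195, Σhalf²=0.294761
  -E: nom -9.970 → Σnom=-55.970; wc +0.152/-0.152 → slack +1.362/-1.060; half-tol=0.152, Σhalf²=0.317865
Nominal = -55.970. Worst-case = [-55.970 - 1.060, -55.970 + 1.362] = [-57.030, -54.608]. RSS = √0.317865 = 0.564.

nominal=-55.970 wc=[-57.030,-54.608] rss=0.564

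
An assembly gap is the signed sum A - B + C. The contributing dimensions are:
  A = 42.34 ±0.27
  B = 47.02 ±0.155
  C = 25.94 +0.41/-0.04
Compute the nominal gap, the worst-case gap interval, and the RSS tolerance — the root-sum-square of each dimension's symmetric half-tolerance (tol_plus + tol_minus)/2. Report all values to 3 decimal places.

nominal=21.260 wc=[20.795,22.095] rss=0.384

Stack each dimension's contribution:
  +A: nom +42.340 → Σnom=42.340; wc +0.270/-0.270 → slack +0.270/-0.270; half-tol=0.270, Σhalf²=0.072900
  -B: nom -47.020 → Σnom=-4.680; wc +0.155/-0.155 → slack +0.425/-0.425; half-tol=0.155, Σhalf²=0.096925
  +C: nom +25.940 → Σnom=21.260; wc +0.410/-0.040 → slack +0.835/-0.465; half-tol=0.225, Σhalf²=0.147550
Nominal = 21.260. Worst-case = [21.260 - 0.465, 21.260 + 0.835] = [20.795, 22.095]. RSS = √0.147550 = 0.384.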